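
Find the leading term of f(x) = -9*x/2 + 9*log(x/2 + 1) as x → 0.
-9*x**2/8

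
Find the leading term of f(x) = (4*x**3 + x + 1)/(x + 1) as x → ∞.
4*x**2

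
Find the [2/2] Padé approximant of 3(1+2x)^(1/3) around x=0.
(28*x**2/9 + 7*x + 3)/(10*x**2/27 + 5*x/3 + 1)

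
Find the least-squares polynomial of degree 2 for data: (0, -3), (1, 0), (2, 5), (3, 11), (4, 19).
-106/35 + (33/14)x + (11/14)x²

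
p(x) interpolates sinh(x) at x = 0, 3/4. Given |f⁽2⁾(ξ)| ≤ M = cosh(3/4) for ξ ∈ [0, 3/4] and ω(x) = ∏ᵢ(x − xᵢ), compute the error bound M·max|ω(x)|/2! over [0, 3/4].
9*cosh(3/4)/128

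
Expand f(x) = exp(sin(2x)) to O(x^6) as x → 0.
1 + 2*x + 2*x**2 - 2*x**4 - 32*x**5/15 + O(x**6)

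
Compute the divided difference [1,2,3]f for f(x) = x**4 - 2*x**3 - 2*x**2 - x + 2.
11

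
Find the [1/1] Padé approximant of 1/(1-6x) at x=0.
1/(1 - 6*x)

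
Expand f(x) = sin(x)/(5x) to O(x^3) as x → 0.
1/5 - x**2/30 + O(x**3)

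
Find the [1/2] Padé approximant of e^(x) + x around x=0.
(37*x/21 + 1)/(-x**2/42 - 5*x/21 + 1)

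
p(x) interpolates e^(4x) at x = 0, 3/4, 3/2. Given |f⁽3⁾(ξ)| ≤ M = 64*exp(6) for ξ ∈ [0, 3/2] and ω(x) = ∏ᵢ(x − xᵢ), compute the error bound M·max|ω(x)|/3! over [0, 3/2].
sqrt(3)*exp(6)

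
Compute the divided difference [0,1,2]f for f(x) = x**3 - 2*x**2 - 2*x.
1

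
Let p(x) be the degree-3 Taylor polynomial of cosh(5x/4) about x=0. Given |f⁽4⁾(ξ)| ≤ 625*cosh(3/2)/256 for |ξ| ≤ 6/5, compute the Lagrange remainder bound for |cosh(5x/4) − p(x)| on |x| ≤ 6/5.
27*cosh(3/2)/128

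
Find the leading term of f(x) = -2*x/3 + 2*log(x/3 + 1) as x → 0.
-x**2/9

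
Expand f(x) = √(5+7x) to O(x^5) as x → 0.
sqrt(5) + 7*sqrt(5)*x/10 - 49*sqrt(5)*x**2/200 + 343*sqrt(5)*x**3/2000 - 2401*sqrt(5)*x**4/16000 + O(x**5)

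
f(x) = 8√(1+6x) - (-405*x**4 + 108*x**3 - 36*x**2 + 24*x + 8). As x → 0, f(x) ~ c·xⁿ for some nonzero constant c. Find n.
5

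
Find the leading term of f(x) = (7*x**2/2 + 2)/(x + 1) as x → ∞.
7*x/2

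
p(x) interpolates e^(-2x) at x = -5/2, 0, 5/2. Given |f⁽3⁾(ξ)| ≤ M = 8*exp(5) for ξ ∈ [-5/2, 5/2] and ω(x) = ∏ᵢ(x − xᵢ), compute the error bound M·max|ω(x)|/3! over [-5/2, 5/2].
125*sqrt(3)*exp(5)/27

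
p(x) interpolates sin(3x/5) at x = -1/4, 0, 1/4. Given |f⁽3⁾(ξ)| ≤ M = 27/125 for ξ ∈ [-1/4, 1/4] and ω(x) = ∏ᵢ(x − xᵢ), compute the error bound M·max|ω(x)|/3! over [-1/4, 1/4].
sqrt(3)/8000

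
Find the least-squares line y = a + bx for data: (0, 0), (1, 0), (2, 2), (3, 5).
a = -4/5, b = 17/10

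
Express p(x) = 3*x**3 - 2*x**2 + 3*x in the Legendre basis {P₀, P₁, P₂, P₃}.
(-2/3)P₀ + (24/5)P₁ + (-4/3)P₂ + (6/5)P₃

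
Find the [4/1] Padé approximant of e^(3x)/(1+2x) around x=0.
(5049*x**4/1400 + 117*x**3/35 + 1413*x**2/350 + 444*x/175 + 1)/(269*x/175 + 1)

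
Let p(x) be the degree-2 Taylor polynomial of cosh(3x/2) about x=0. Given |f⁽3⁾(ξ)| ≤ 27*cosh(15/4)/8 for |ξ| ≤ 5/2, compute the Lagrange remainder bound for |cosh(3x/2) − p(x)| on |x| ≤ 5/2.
1125*cosh(15/4)/128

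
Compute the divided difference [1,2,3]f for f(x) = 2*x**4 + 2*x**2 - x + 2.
52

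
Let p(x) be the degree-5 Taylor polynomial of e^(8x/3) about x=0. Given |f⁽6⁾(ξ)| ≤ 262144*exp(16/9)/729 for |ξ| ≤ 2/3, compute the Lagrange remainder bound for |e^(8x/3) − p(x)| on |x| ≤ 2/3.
1048576*exp(16/9)/23914845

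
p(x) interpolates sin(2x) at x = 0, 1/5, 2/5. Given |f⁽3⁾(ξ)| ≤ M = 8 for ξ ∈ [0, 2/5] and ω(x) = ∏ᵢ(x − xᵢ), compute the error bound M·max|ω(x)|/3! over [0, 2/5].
8*sqrt(3)/3375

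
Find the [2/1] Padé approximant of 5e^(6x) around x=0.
(30*x**2 + 20*x + 5)/(1 - 2*x)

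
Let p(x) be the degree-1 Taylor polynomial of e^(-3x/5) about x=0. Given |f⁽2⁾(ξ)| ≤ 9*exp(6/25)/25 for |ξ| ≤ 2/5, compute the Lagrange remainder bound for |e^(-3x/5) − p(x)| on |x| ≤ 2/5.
18*exp(6/25)/625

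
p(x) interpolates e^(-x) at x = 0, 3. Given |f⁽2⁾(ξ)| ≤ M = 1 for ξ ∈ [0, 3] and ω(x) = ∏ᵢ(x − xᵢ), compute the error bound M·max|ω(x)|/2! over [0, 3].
9/8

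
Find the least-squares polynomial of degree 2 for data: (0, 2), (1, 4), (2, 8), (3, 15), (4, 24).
71/35 + (9/14)x + (17/14)x²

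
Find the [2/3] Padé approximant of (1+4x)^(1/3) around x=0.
(56*x**2/9 + 16*x/3 + 1)/(-32*x**3/81 + 8*x**2/3 + 4*x + 1)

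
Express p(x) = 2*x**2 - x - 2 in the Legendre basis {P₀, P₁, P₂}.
(-4/3)P₀ - P₁ + (4/3)P₂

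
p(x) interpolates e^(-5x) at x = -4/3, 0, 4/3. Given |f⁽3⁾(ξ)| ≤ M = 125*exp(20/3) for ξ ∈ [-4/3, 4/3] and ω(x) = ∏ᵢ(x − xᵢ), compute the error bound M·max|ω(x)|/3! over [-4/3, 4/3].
8000*sqrt(3)*exp(20/3)/729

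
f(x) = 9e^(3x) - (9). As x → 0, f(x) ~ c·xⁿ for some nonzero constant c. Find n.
1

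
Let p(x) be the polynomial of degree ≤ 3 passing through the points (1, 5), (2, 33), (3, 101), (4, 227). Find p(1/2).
3/8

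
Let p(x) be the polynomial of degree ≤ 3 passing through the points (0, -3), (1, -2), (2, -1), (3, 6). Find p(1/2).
-17/8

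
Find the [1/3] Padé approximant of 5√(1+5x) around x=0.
(175*x/8 + 5)/(125*x**3/64 - 25*x**2/16 + 15*x/8 + 1)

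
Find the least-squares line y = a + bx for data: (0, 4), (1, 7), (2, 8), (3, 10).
a = 22/5, b = 19/10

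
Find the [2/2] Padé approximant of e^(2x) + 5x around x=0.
(-17*x**2/24 + 53*x/8 + 1)/(-x**2/12 - 3*x/8 + 1)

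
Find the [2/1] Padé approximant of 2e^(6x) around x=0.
(12*x**2 + 8*x + 2)/(1 - 2*x)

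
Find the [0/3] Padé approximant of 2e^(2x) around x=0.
2/(-4*x**3/3 + 2*x**2 - 2*x + 1)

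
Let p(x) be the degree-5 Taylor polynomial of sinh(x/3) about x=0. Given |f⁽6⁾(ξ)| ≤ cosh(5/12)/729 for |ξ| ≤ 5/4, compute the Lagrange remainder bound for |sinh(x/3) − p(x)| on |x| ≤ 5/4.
3125*cosh(5/12)/429981696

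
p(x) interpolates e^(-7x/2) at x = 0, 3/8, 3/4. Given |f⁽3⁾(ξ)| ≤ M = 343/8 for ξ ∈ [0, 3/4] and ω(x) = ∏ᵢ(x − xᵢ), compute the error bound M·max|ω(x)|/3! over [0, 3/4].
343*sqrt(3)/4096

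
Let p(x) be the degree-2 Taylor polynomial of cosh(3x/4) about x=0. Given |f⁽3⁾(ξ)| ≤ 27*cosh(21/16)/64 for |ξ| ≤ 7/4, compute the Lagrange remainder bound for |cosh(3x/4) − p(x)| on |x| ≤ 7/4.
3087*cosh(21/16)/8192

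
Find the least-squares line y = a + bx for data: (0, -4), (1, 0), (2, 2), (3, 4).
a = -17/5, b = 13/5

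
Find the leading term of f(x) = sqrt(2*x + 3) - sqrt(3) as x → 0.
sqrt(3)*x/3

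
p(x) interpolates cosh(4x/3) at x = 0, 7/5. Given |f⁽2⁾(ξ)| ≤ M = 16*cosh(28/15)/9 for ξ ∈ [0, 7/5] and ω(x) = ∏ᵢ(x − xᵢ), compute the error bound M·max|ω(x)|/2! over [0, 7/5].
98*cosh(28/15)/225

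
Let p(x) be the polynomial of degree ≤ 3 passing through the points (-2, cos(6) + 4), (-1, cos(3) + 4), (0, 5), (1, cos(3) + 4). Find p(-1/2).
cos(3)/2 - cos(6)/16 + 73/16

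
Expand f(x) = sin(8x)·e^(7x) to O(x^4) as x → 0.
8*x + 56*x**2 + 332*x**3/3 + O(x**4)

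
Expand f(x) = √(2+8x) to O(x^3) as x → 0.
sqrt(2) + 2*sqrt(2)*x - 2*sqrt(2)*x**2 + O(x**3)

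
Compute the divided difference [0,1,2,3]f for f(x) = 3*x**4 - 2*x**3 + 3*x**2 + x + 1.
16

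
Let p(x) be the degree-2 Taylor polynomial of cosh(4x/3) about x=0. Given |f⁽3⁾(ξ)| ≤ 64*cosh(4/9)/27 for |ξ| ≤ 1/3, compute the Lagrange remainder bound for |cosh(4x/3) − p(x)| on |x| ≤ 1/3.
32*cosh(4/9)/2187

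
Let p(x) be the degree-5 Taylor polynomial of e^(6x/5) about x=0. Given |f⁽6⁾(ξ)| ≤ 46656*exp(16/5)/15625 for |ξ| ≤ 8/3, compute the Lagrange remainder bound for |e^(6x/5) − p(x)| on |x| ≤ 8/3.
1048576*exp(16/5)/703125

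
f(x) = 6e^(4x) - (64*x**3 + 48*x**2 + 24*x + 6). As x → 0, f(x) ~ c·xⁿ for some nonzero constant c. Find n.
4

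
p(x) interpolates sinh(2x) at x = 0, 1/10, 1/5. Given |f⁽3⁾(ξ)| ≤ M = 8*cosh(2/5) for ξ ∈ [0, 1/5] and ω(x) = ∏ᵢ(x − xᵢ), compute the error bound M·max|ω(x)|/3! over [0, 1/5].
sqrt(3)*cosh(2/5)/3375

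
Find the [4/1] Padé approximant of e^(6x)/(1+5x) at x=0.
(63126*x**4/995 + 31608*x**3/995 + 17586*x**2/995 + 5646*x/995 + 1)/(4651*x/995 + 1)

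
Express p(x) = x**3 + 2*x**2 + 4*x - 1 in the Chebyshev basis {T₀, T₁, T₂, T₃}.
(19/4)T₁ + T₂ + (1/4)T₃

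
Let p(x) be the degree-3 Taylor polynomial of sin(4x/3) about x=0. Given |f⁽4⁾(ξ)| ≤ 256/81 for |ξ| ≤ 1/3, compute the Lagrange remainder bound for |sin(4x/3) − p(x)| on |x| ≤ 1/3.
32/19683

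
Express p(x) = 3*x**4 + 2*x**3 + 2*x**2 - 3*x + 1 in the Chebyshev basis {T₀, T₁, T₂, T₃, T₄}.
(25/8)T₀ + (-3/2)T₁ + (5/2)T₂ + (1/2)T₃ + (3/8)T₄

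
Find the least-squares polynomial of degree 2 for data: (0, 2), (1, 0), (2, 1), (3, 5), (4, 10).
64/35 + (-193/70)x + (17/14)x²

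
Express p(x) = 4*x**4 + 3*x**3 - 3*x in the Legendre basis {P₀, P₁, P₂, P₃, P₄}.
(4/5)P₀ + (-6/5)P₁ + (16/7)P₂ + (6/5)P₃ + (32/35)P₄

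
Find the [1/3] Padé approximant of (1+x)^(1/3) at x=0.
(5*x/6 + 1)/(x**3/81 - x**2/18 + x/2 + 1)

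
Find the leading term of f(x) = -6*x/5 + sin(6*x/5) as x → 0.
-36*x**3/125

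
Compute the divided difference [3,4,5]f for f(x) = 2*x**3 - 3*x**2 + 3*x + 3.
21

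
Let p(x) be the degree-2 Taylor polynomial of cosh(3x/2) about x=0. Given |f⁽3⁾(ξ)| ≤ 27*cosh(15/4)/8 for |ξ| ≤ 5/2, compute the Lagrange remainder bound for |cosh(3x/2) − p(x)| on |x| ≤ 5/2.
1125*cosh(15/4)/128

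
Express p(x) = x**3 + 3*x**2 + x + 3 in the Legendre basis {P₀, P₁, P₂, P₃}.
(4)P₀ + (8/5)P₁ + (2)P₂ + (2/5)P₃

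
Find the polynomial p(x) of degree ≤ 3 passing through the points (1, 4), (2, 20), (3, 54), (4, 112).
x**3 + 3*x**2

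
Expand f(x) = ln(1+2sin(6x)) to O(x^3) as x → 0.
12*x - 72*x**2 + O(x**3)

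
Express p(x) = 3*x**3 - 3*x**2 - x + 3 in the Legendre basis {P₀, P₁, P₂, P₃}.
(2)P₀ + (4/5)P₁ + (-2)P₂ + (6/5)P₃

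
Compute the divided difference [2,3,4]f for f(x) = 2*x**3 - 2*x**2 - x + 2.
16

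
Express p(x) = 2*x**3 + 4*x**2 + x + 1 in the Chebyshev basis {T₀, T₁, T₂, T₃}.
(3)T₀ + (5/2)T₁ + (2)T₂ + (1/2)T₃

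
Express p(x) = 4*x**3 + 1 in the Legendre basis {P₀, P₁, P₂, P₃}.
P₀ + (12/5)P₁ + (8/5)P₃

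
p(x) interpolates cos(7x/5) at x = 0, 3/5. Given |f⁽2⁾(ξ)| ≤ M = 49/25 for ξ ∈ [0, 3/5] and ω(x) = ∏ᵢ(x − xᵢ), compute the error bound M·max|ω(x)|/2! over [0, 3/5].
441/5000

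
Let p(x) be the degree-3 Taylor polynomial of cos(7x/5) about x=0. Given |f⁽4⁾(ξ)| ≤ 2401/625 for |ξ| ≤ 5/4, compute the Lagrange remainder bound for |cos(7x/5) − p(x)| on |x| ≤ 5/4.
2401/6144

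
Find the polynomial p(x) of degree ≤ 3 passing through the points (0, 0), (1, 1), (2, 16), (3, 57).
2*x**3 + x**2 - 2*x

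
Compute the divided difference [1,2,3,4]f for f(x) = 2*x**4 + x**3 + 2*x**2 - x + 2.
21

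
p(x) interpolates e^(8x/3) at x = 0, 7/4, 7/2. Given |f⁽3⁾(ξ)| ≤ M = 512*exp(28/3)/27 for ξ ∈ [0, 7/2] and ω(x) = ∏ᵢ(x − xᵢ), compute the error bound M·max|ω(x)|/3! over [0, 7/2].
2744*sqrt(3)*exp(28/3)/729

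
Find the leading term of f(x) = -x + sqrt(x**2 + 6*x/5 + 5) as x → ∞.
3/5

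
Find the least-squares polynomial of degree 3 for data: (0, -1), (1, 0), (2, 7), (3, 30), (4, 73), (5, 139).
-46/63 + (-502/189)x + (59/36)x² + (97/108)x³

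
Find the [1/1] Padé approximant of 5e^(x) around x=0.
(5*x/2 + 5)/(1 - x/2)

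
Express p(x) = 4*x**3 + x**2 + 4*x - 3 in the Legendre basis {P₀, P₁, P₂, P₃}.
(-8/3)P₀ + (32/5)P₁ + (2/3)P₂ + (8/5)P₃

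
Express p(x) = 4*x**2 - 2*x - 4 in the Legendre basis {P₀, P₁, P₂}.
(-8/3)P₀ + (-2)P₁ + (8/3)P₂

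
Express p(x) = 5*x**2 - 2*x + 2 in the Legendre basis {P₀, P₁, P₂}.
(11/3)P₀ + (-2)P₁ + (10/3)P₂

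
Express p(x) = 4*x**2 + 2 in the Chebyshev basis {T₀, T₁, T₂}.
(4)T₀ + (2)T₂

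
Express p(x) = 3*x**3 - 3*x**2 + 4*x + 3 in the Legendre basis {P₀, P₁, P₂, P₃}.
(2)P₀ + (29/5)P₁ + (-2)P₂ + (6/5)P₃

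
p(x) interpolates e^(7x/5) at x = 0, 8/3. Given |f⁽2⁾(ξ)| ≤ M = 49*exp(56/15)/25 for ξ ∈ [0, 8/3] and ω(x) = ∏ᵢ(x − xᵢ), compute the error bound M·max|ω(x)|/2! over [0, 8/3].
392*exp(56/15)/225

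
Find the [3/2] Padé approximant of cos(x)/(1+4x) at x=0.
(187*x**3/93 - 187*x**2/372 - 4*x + 1)/(1 - 5953*x**2/372)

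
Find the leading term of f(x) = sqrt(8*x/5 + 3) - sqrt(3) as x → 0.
4*sqrt(3)*x/15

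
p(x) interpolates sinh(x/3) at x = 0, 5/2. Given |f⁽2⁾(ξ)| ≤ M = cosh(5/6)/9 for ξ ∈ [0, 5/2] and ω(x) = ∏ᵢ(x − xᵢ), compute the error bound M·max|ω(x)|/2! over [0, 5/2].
25*cosh(5/6)/288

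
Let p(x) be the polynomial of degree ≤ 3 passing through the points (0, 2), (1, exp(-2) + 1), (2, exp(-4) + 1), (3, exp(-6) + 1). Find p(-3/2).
(-189*exp(4) - 35 + 135*exp(2) + 121*exp(6))*exp(-6)/16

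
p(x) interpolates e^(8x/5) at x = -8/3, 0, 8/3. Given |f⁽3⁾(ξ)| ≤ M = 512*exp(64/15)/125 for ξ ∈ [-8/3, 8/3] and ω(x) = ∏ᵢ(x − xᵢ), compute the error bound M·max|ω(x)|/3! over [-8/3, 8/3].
262144*sqrt(3)*exp(64/15)/91125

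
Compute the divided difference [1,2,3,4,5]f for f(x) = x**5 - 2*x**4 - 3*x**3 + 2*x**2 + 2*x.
13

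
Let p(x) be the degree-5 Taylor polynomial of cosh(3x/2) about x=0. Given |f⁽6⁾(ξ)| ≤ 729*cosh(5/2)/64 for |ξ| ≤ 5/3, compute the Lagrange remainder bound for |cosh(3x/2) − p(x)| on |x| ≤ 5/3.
3125*cosh(5/2)/9216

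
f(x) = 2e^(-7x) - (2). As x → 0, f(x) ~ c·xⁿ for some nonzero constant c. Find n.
1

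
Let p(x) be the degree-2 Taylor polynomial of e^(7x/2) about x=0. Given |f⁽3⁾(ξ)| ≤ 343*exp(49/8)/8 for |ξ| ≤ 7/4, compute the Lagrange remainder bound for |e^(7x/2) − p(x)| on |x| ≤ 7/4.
117649*exp(49/8)/3072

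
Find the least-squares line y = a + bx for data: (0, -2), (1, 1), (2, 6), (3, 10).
a = -12/5, b = 41/10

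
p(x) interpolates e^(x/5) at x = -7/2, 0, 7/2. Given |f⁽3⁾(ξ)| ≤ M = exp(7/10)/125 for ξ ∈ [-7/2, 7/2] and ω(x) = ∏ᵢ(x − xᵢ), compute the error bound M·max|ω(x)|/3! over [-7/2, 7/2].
343*sqrt(3)*exp(7/10)/27000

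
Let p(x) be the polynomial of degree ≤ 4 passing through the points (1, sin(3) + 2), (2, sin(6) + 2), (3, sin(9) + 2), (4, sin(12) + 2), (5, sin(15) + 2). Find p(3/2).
35*sin(6)/32 - 35*sin(9)/64 + 7*sin(12)/32 - 5*sin(15)/128 + 35*sin(3)/128 + 2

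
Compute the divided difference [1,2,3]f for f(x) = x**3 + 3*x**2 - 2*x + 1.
9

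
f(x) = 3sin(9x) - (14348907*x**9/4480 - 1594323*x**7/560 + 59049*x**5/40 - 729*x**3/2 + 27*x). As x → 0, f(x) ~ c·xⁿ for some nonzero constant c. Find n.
11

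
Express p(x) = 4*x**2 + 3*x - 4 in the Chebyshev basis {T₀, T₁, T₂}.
(-2)T₀ + (3)T₁ + (2)T₂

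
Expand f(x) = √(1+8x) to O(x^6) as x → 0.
1 + 4*x - 8*x**2 + 32*x**3 - 160*x**4 + 896*x**5 + O(x**6)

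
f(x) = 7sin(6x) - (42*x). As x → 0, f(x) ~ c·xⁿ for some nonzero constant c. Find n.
3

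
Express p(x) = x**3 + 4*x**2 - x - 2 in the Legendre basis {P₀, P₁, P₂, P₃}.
(-2/3)P₀ + (-2/5)P₁ + (8/3)P₂ + (2/5)P₃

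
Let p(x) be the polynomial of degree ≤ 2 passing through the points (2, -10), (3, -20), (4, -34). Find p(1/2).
-5/2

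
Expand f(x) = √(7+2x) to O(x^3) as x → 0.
sqrt(7) + sqrt(7)*x/7 - sqrt(7)*x**2/98 + O(x**3)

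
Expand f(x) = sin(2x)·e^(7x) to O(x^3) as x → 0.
2*x + 14*x**2 + O(x**3)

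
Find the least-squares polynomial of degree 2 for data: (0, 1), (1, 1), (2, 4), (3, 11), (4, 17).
24/35 + (-13/35)x + (8/7)x²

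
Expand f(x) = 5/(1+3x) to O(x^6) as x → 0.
5 - 15*x + 45*x**2 - 135*x**3 + 405*x**4 - 1215*x**5 + O(x**6)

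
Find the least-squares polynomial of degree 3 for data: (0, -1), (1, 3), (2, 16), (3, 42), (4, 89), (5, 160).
-1 + (34/21)x + (43/28)x² + (11/12)x³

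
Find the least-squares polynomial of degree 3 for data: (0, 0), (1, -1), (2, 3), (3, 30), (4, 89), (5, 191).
37/126 + (-1759/756)x + (-35/18)x² + (217/108)x³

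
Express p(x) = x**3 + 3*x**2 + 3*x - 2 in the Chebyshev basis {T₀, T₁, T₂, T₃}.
(-1/2)T₀ + (15/4)T₁ + (3/2)T₂ + (1/4)T₃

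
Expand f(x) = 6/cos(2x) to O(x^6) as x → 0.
6 + 12*x**2 + 20*x**4 + O(x**6)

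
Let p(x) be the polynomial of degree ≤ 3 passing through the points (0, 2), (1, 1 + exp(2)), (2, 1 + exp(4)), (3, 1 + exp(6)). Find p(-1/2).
-5*exp(6)/16 - 35*exp(2)/16 + 51/16 + 21*exp(4)/16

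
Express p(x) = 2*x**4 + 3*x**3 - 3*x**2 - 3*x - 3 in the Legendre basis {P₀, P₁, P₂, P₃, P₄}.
(-18/5)P₀ + (-6/5)P₁ + (-6/7)P₂ + (6/5)P₃ + (16/35)P₄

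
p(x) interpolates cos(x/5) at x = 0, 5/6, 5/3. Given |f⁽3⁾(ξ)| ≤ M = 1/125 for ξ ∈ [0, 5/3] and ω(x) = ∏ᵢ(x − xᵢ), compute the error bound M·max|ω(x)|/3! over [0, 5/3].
sqrt(3)/5832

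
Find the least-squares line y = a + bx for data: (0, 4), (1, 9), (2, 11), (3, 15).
a = 9/2, b = 7/2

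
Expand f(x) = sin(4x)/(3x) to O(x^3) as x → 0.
4/3 - 32*x**2/9 + O(x**3)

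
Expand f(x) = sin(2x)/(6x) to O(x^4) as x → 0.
1/3 - 2*x**2/9 + O(x**4)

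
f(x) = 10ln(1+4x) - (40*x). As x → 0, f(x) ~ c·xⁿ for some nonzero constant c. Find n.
2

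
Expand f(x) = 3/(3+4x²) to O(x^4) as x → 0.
1 - 4*x**2/3 + O(x**4)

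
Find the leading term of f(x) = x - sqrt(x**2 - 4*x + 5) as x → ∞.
2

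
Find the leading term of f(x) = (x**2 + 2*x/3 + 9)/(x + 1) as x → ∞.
x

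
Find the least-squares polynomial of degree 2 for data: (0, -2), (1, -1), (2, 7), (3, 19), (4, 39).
-2 + (-9/5)x + (3)x²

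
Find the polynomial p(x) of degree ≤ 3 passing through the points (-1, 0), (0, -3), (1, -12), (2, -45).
-3*x**3 - 3*x**2 - 3*x - 3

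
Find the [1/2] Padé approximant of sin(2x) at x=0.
2*x/(2*x**2/3 + 1)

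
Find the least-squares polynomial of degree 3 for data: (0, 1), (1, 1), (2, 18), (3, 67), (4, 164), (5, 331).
97/126 + (-685/756)x + (-10/9)x² + (313/108)x³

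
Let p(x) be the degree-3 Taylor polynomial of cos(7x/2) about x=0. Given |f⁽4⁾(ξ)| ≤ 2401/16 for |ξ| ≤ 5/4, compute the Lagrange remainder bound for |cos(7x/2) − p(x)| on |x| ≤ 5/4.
1500625/98304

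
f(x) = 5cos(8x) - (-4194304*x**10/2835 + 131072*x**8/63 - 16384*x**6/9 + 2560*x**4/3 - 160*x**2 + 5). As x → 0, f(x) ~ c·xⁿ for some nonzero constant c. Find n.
12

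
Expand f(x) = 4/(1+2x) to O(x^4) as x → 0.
4 - 8*x + 16*x**2 - 32*x**3 + O(x**4)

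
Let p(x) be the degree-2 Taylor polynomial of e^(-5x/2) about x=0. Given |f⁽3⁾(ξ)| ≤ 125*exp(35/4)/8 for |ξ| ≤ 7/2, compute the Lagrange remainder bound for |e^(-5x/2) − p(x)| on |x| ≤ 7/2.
42875*exp(35/4)/384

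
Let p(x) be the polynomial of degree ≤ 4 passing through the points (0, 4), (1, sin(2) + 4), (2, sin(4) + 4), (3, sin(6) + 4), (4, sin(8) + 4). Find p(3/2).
45*sin(4)/64 + 3*sin(8)/128 - 5*sin(6)/32 + 15*sin(2)/32 + 4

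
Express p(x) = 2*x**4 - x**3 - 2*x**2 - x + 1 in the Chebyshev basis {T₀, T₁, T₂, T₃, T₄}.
(3/4)T₀ + (-7/4)T₁ + (-1/4)T₃ + (1/4)T₄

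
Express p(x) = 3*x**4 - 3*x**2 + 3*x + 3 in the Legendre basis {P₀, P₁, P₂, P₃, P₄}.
(13/5)P₀ + (3)P₁ + (-2/7)P₂ + (24/35)P₄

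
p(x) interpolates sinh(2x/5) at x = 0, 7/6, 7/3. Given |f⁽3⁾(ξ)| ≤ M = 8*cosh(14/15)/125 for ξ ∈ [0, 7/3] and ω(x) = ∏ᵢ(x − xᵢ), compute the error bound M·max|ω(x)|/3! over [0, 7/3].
343*sqrt(3)*cosh(14/15)/91125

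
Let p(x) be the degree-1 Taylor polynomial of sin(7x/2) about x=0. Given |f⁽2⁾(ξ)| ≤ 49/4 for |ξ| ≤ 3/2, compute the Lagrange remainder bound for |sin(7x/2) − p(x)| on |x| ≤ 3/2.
441/32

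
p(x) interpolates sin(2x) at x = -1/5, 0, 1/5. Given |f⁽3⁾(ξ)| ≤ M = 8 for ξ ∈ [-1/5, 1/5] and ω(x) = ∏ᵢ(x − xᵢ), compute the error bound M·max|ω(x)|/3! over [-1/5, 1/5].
8*sqrt(3)/3375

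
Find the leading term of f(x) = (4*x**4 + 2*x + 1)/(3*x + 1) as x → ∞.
4*x**3/3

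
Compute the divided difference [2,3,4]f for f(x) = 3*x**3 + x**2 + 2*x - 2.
28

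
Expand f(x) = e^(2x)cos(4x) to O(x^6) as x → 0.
1 + 2*x - 6*x**2 - 44*x**3/3 - 14*x**4/3 + 164*x**5/15 + O(x**6)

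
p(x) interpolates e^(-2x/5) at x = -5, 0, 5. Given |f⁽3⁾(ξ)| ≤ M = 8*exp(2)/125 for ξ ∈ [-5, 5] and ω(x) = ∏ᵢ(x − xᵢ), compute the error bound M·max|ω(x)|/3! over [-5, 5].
8*sqrt(3)*exp(2)/27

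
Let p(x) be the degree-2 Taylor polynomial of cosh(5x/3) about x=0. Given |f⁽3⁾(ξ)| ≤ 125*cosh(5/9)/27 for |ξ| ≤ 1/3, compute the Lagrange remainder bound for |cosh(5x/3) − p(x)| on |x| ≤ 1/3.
125*cosh(5/9)/4374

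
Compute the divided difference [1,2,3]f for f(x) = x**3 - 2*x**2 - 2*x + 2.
4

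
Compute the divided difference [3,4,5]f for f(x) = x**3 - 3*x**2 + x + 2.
9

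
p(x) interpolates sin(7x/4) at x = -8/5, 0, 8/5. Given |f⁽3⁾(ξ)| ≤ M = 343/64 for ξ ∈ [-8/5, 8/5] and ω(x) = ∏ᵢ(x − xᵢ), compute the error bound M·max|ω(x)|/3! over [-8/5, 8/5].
2744*sqrt(3)/3375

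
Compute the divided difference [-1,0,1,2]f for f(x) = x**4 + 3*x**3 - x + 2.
5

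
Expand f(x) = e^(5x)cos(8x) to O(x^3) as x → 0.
1 + 5*x - 39*x**2/2 + O(x**3)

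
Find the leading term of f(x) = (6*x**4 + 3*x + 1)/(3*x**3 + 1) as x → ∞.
2*x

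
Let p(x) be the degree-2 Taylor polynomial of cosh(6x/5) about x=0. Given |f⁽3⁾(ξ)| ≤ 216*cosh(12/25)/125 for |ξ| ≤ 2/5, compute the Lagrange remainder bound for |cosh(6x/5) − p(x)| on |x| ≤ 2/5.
288*cosh(12/25)/15625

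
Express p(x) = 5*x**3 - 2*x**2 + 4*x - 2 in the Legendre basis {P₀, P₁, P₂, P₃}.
(-8/3)P₀ + (7)P₁ + (-4/3)P₂ + (2)P₃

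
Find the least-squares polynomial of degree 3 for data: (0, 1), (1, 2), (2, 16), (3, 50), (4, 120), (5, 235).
109/126 + (5/756)x + (-67/252)x² + (52/27)x³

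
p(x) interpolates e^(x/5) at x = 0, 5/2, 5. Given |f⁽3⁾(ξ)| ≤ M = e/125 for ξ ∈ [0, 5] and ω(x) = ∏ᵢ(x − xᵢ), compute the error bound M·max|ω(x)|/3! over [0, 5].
sqrt(3)*e/216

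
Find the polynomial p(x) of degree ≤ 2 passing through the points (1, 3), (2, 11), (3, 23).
2*x**2 + 2*x - 1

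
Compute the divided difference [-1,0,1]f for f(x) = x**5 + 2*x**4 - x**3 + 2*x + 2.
2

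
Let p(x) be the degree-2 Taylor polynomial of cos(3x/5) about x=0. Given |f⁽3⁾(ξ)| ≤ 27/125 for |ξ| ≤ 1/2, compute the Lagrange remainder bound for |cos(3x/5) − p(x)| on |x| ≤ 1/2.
9/2000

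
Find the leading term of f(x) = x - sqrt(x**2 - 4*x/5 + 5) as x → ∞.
2/5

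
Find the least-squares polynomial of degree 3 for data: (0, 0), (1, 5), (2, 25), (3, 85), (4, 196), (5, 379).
5/21 + (38/63)x + (13/42)x² + (53/18)x³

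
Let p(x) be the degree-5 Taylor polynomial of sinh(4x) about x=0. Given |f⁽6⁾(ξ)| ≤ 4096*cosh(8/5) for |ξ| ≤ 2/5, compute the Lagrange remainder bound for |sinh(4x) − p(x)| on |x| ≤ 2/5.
16384*cosh(8/5)/703125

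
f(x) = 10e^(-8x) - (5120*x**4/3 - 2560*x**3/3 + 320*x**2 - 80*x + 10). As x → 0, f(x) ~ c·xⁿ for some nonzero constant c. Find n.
5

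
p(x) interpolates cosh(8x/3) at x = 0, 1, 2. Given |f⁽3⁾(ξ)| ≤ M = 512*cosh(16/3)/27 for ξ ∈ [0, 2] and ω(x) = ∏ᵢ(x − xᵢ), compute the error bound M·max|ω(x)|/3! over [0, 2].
512*sqrt(3)*cosh(16/3)/729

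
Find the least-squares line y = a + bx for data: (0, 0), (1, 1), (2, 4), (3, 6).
a = -2/5, b = 21/10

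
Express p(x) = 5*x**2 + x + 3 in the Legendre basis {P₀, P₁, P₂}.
(14/3)P₀ + P₁ + (10/3)P₂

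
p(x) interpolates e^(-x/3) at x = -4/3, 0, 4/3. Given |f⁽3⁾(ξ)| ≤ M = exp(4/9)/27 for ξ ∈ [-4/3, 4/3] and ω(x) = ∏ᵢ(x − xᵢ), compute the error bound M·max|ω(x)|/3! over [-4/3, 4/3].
64*sqrt(3)*exp(4/9)/19683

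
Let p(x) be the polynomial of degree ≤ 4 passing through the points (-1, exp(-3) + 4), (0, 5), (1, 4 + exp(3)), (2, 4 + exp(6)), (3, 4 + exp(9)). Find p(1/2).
(-5 + (-20*exp(6) + 572 + 90*exp(3) + 3*exp(9))*exp(3))*exp(-3)/128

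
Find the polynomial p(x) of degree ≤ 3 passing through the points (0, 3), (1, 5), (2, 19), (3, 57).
2*x**3 + 3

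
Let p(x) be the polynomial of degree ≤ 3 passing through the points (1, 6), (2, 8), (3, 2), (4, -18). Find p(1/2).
31/8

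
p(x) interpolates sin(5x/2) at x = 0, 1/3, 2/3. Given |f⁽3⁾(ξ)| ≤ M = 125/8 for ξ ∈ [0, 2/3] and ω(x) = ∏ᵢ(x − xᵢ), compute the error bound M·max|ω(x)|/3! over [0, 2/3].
125*sqrt(3)/5832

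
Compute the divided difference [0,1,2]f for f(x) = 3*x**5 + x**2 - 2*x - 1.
46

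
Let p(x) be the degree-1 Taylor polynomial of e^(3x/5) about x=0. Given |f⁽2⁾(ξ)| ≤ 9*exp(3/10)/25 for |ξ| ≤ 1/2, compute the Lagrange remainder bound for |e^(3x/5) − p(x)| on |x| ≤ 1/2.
9*exp(3/10)/200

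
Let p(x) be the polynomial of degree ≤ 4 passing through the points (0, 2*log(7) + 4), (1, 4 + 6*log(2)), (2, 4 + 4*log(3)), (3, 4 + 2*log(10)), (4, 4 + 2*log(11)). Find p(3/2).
4 + log(36*11**(3/64)*sqrt(2)*3**(13/16)*5**(11/16)*7**(59/64)/35)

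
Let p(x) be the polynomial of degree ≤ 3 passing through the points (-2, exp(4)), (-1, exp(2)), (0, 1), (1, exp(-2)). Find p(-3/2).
(1 + 5*(-1 + 3*exp(2) + exp(4))*exp(2))*exp(-2)/16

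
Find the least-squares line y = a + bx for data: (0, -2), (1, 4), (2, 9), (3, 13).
a = -3/2, b = 5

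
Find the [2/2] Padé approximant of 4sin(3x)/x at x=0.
(12 - 63*x**2/5)/(9*x**2/20 + 1)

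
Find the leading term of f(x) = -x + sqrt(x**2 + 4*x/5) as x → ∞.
2/5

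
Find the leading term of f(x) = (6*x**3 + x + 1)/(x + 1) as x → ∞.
6*x**2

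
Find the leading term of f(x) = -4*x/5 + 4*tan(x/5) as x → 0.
4*x**3/375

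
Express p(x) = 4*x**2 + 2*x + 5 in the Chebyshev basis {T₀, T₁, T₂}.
(7)T₀ + (2)T₁ + (2)T₂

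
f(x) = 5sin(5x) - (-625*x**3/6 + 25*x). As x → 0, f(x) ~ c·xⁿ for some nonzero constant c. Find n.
5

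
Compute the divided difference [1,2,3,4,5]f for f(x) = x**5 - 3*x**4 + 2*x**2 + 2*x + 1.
12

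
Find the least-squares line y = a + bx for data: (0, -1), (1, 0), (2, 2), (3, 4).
a = -13/10, b = 17/10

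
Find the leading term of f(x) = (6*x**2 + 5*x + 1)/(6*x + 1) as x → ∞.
x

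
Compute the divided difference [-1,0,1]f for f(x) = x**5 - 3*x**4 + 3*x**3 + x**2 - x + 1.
-2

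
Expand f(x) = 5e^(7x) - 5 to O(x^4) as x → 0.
35*x + 245*x**2/2 + 1715*x**3/6 + O(x**4)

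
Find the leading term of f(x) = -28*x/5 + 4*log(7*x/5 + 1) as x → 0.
-98*x**2/25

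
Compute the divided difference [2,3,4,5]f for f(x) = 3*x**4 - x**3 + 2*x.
41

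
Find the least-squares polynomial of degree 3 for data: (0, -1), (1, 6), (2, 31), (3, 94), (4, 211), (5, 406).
-23/21 + (307/63)x + (-17/21)x² + (29/9)x³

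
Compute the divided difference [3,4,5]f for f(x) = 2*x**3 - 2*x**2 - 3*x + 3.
22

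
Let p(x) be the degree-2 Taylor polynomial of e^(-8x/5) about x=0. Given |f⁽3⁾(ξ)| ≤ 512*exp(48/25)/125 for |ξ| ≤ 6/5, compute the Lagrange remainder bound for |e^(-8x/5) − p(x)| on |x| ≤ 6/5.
18432*exp(48/25)/15625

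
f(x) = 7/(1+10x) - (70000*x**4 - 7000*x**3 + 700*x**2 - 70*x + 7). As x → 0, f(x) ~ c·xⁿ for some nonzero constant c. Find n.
5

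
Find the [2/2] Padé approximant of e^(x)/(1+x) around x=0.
(7*x**2/36 + 2*x/3 + 1)/(-11*x**2/36 + 2*x/3 + 1)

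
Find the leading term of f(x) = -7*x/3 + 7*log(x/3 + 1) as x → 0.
-7*x**2/18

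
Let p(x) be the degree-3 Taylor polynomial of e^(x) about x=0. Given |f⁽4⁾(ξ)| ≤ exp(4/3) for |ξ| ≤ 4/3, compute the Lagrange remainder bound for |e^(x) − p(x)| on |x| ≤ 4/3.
32*exp(4/3)/243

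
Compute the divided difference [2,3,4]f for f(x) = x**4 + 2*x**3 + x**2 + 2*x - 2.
74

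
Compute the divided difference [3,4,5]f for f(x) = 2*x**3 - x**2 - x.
23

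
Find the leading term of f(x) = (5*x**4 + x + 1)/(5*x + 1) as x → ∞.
x**3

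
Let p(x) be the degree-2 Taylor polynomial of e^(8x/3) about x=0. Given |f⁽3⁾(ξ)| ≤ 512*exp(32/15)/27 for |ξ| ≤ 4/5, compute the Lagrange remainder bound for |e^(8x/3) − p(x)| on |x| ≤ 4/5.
16384*exp(32/15)/10125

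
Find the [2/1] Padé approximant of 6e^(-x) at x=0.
(x**2 - 4*x + 6)/(x/3 + 1)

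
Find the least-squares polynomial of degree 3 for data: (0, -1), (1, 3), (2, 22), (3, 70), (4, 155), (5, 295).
-68/63 + (22/27)x + (82/63)x² + (56/27)x³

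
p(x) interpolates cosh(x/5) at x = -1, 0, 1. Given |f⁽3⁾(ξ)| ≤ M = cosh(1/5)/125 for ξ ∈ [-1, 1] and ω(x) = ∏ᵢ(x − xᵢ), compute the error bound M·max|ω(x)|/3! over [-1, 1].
sqrt(3)*cosh(1/5)/3375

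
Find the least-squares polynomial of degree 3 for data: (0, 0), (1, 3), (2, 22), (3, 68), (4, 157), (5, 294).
19/126 + (-1453/756)x + (635/252)x² + (52/27)x³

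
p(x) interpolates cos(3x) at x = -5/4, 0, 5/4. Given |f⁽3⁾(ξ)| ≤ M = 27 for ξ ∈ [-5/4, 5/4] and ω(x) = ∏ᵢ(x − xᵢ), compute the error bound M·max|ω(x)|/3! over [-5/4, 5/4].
125*sqrt(3)/64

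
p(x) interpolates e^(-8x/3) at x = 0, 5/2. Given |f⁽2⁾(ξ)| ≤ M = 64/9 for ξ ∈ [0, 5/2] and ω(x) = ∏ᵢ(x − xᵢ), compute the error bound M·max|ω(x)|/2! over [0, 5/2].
50/9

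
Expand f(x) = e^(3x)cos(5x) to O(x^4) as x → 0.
1 + 3*x - 8*x**2 - 33*x**3 + O(x**4)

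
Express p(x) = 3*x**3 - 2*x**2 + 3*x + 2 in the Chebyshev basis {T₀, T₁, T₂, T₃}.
T₀ + (21/4)T₁ - T₂ + (3/4)T₃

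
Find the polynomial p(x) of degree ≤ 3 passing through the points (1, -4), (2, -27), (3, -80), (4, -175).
-2*x**3 - 3*x**2 + 1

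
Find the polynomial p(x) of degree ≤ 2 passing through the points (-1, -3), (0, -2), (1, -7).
-3*x**2 - 2*x - 2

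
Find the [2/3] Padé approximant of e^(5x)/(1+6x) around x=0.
(2525*x**2/1108 + 710*x/277 + 1)/(38525*x**3/3324 - 14025*x**2/1108 + 987*x/277 + 1)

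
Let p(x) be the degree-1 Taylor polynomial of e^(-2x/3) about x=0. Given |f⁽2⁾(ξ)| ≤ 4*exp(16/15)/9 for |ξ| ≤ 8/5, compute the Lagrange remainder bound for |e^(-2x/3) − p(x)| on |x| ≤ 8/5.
128*exp(16/15)/225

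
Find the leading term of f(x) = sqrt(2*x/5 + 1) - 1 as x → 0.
x/5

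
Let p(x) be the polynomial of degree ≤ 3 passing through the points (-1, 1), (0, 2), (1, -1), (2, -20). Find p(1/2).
7/4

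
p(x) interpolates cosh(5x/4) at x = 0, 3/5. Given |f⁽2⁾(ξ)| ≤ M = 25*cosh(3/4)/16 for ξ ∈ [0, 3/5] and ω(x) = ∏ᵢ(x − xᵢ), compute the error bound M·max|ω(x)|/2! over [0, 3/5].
9*cosh(3/4)/128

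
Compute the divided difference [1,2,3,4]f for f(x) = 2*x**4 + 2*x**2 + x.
20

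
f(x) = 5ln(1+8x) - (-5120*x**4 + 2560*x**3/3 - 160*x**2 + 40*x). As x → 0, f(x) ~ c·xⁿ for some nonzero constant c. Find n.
5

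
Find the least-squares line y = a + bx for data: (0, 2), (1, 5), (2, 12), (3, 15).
a = 8/5, b = 23/5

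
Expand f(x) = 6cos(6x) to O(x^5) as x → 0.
6 - 108*x**2 + 324*x**4 + O(x**5)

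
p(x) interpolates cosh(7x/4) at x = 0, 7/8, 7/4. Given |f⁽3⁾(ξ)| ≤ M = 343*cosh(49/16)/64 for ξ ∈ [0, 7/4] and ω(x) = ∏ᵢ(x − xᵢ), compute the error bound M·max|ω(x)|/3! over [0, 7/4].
117649*sqrt(3)*cosh(49/16)/884736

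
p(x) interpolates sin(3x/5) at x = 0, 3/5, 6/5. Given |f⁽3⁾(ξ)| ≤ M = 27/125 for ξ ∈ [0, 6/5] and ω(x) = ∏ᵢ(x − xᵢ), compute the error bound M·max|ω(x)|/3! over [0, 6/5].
27*sqrt(3)/15625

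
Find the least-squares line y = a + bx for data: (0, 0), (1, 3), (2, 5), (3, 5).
a = 7/10, b = 17/10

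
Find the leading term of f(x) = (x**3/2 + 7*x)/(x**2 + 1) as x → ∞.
x/2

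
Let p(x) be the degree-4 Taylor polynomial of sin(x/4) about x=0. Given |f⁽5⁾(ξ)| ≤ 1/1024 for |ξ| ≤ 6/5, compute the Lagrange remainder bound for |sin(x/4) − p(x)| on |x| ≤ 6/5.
81/4000000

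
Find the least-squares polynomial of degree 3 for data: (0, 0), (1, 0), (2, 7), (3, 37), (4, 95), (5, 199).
1/42 + (-145/252)x + (-139/84)x² + (35/18)x³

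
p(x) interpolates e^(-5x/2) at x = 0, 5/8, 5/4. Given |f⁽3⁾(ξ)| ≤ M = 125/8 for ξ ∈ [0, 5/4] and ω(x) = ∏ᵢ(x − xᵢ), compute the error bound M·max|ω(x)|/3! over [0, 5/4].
15625*sqrt(3)/110592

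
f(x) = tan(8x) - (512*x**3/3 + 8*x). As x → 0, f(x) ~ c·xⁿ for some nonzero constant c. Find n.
5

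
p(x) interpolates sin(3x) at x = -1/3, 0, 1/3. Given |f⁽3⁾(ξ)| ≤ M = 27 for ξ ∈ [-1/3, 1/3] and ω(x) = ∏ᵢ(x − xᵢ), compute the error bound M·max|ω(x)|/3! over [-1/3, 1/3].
sqrt(3)/27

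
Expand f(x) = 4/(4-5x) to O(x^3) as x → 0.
1 + 5*x/4 + 25*x**2/16 + O(x**3)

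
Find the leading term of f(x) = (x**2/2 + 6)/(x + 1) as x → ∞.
x/2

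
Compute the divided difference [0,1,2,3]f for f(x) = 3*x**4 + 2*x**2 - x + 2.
18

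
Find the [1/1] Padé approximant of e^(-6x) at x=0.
(1 - 3*x)/(3*x + 1)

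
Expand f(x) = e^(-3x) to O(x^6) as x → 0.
1 - 3*x + 9*x**2/2 - 9*x**3/2 + 27*x**4/8 - 81*x**5/40 + O(x**6)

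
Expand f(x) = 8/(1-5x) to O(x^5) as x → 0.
8 + 40*x + 200*x**2 + 1000*x**3 + 5000*x**4 + O(x**5)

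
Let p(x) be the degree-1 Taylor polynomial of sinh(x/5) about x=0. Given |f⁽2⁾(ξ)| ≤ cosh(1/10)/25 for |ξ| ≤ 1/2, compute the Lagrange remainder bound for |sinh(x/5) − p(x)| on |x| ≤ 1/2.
cosh(1/10)/200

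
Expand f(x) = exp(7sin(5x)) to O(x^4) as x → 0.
1 + 35*x + 1225*x**2/2 + 7000*x**3 + O(x**4)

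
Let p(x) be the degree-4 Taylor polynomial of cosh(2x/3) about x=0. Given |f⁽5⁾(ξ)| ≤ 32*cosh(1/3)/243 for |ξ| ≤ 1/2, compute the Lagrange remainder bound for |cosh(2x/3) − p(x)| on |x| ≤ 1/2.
cosh(1/3)/29160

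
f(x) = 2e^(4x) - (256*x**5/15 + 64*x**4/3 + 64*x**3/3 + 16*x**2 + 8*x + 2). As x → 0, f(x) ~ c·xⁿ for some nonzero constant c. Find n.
6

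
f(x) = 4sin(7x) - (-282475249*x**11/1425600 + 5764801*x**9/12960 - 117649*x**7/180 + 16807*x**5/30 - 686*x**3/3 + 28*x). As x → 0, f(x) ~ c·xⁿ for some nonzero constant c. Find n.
13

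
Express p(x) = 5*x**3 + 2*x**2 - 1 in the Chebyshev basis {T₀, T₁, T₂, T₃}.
(15/4)T₁ + T₂ + (5/4)T₃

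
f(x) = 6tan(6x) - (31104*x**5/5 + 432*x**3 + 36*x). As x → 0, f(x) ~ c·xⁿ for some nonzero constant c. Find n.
7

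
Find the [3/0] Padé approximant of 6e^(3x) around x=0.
27*x**3 + 27*x**2 + 18*x + 6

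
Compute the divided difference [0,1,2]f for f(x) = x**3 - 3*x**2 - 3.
0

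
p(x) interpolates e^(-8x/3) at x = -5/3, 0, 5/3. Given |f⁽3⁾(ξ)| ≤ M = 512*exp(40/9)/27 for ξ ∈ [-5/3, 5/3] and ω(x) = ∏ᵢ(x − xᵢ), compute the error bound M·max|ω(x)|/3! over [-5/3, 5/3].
64000*sqrt(3)*exp(40/9)/19683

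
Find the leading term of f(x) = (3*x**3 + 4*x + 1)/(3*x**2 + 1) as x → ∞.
x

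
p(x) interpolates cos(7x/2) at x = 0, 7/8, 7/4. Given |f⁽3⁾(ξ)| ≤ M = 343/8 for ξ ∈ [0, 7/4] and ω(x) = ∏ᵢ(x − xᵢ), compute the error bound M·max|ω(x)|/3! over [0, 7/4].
117649*sqrt(3)/110592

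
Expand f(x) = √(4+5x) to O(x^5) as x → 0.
2 + 5*x/4 - 25*x**2/64 + 125*x**3/512 - 3125*x**4/16384 + O(x**5)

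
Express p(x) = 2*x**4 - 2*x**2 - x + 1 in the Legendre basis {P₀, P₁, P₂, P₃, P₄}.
(11/15)P₀ - P₁ + (-4/21)P₂ + (16/35)P₄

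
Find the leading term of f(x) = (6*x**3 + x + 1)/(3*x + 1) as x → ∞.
2*x**2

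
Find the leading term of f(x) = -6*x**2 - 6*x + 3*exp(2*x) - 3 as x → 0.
4*x**3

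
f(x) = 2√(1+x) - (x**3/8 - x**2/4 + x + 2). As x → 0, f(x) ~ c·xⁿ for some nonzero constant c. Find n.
4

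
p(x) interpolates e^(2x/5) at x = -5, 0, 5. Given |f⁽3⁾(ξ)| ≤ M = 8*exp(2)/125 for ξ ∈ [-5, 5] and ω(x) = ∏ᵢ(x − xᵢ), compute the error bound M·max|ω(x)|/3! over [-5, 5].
8*sqrt(3)*exp(2)/27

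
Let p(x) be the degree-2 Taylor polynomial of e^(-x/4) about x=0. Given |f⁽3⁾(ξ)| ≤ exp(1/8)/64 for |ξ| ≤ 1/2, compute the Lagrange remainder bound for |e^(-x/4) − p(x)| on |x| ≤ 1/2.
exp(1/8)/3072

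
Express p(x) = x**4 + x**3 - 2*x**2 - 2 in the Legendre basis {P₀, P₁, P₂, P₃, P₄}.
(-37/15)P₀ + (3/5)P₁ + (-16/21)P₂ + (2/5)P₃ + (8/35)P₄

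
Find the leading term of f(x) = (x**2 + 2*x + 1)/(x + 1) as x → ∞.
x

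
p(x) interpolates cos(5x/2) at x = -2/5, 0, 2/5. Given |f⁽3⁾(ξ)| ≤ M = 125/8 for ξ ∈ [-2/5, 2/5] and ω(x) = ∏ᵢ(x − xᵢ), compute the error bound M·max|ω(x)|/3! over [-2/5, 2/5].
sqrt(3)/27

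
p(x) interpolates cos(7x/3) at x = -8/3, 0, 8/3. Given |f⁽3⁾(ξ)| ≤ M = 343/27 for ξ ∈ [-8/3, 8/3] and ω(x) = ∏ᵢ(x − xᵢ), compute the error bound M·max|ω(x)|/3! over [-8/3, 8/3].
175616*sqrt(3)/19683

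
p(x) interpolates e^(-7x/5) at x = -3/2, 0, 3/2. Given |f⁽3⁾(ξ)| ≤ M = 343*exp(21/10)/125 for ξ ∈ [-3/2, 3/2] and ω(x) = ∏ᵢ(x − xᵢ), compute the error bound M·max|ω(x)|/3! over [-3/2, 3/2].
343*sqrt(3)*exp(21/10)/1000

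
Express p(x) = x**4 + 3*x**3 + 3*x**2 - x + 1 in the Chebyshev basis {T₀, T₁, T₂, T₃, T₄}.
(23/8)T₀ + (5/4)T₁ + (2)T₂ + (3/4)T₃ + (1/8)T₄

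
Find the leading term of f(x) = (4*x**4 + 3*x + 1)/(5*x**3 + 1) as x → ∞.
4*x/5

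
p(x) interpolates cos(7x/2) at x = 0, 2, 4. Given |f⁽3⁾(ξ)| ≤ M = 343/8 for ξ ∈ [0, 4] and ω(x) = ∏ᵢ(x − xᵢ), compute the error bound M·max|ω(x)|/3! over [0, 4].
343*sqrt(3)/27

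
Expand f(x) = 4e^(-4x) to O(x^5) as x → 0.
4 - 16*x + 32*x**2 - 128*x**3/3 + 128*x**4/3 + O(x**5)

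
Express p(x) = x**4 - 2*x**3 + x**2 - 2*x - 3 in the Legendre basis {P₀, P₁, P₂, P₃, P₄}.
(-37/15)P₀ + (-16/5)P₁ + (26/21)P₂ + (-4/5)P₃ + (8/35)P₄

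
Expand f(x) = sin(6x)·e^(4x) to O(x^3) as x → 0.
6*x + 24*x**2 + O(x**3)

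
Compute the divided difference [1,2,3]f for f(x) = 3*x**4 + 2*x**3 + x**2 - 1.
88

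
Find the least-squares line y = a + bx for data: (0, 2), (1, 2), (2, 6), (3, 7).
a = 7/5, b = 19/10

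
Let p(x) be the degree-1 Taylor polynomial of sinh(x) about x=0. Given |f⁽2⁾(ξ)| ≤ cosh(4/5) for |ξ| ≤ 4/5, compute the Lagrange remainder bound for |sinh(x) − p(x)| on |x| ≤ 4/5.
8*cosh(4/5)/25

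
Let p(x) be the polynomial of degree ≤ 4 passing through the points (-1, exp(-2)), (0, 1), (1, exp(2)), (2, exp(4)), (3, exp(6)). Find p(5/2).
(-70*exp(4) - 5 + 28*exp(2) + 140*exp(6) + 35*exp(8))*exp(-2)/128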